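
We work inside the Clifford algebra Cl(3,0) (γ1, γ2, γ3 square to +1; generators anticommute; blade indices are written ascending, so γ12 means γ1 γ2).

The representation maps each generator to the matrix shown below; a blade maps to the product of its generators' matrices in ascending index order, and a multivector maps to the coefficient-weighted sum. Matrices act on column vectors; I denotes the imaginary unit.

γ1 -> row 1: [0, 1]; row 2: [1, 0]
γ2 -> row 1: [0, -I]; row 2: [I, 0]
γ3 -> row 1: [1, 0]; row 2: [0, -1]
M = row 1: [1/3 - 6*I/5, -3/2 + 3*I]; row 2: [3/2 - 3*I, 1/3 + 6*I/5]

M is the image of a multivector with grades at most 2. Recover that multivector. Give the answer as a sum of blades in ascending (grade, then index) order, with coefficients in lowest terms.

Method: 1, rho(γ1), rho(γ2), rho(γ3) form a trace-orthogonal basis of the 2x2 complex matrices (tr(X Y) = 2 if X = Y, else 0), so M = m0*1 + m1*rho(γ1) + m2*rho(γ2) + m3*rho(γ3) with m0 = tr(M)/2 = 1/3, m1 = tr(M rho(γ1))/2 = 0, m2 = tr(M rho(γ2))/2 = -3 - 3*I/2, m3 = tr(M rho(γ3))/2 = -6*I/5.
Multiplying table entries, the bivector images are rho(γ12) = I*rho(γ3), rho(γ13) = -I*rho(γ2), rho(γ23) = I*rho(γ1); with real blade coefficients the real parts of m0..m3 are the coefficients of 1, γ1, γ2, γ3 and the imaginary parts give the bivectors (γ23: Im m1, γ13: -Im m2, γ12: Im m3).
Answer: 1/3 - 3*γ2 - 6/5*γ12 + 3/2*γ13


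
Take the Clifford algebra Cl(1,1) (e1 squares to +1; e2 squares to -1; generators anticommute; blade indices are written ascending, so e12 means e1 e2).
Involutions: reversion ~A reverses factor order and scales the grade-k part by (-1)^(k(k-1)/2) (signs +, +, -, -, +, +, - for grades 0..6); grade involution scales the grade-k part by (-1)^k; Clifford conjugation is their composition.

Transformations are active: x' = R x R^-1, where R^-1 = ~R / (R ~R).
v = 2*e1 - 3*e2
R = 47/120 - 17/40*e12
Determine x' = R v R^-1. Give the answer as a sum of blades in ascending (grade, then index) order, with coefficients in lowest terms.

~R = 47/120 + 17/40*e12, and R ~R = -49/1800, so R^-1 = ~R / (-49/1800).
R v = -59/120*e1 - 13/40*e2
Answer: 2381/196*e1 + 2421/196*e2


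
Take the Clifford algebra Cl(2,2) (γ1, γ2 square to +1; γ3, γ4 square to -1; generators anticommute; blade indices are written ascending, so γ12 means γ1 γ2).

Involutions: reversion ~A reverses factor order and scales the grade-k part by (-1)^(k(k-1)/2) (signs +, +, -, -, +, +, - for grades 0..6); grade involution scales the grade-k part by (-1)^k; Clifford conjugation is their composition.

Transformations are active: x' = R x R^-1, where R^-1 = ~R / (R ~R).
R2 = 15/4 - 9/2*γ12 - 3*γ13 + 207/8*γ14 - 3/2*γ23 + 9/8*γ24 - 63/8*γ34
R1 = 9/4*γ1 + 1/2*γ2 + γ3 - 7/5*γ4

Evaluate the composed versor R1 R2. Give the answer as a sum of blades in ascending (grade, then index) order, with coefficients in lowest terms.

Distribute over the terms of R1 (each basis-blade product reordered to ascending indices, repeated generators contracted through their squares):
(9/4*γ1) R2 = 135/16*γ1 - 81/8*γ2 - 27/4*γ3 + 1863/32*γ4 - 27/8*γ123 + 81/32*γ124 - 567/32*γ134
(1/2*γ2) R2 = 9/4*γ1 + 15/8*γ2 - 3/4*γ3 + 9/16*γ4 + 3/2*γ123 - 207/16*γ124 - 63/16*γ234
(γ3) R2 = -3*γ1 - 3/2*γ2 + 15/4*γ3 + 63/8*γ4 - 9/2*γ123 - 207/8*γ134 - 9/8*γ234
(-7/5*γ4) R2 = -1449/40*γ1 - 63/40*γ2 + 441/40*γ3 - 21/4*γ4 + 63/10*γ124 + 21/5*γ134 + 21/10*γ234
Summing the partial products and collecting blades:
Answer: -2283/80*γ1 - 453/40*γ2 + 291/40*γ3 + 1965/32*γ4 - 51/8*γ123 - 657/160*γ124 - 6303/160*γ134 - 237/80*γ234


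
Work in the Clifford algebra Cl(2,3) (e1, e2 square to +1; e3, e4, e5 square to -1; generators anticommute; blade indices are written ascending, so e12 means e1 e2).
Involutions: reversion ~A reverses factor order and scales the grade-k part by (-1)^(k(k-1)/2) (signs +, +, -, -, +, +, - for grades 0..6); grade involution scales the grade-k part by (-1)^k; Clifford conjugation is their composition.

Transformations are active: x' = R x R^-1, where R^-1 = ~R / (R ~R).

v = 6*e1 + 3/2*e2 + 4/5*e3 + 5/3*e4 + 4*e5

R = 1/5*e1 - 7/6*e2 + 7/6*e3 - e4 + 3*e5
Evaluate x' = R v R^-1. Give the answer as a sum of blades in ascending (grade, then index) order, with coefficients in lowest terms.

~R = 1/5*e1 - 7/6*e2 + 7/6*e3 - e4 + 3*e5, and R ~R = -249/25, so R^-1 = ~R / (-249/25).
R v = -709/60 + 73/10*e12 - 171/25*e13 + 19/3*e14 - 86/5*e15 - 161/60*e23 - 4/9*e24 - 55/6*e25 + 247/90*e34 + 34/15*e35 - 9*e45
Answer: -8255/1494*e1 - 38261/8964*e2 + 88219/44820*e3 - 6035/1494*e4 + 1553/498*e5


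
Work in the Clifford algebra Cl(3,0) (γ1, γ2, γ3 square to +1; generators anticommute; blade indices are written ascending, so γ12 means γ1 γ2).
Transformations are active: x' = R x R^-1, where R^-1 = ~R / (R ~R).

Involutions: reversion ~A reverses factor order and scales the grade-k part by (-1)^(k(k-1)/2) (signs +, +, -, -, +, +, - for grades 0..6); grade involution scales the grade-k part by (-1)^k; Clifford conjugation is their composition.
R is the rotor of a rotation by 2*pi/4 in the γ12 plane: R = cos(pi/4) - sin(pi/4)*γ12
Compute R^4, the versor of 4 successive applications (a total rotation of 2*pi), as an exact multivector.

Half-angle bookkeeping: 4 applications in γ12 add up to rotor phase 4*pi/4 = pi, so R^4 = cos(pi) - sin(pi)*γ12.
cos(pi) = -1 and sin(pi) = 0, so R^4 = -1. The total rotation 2*pi is 1 full turn, so every vector returns to itself, yet the rotor is -1, on the OTHER sheet of the double cover (an odd number of 2*pi turns).
Answer: -1


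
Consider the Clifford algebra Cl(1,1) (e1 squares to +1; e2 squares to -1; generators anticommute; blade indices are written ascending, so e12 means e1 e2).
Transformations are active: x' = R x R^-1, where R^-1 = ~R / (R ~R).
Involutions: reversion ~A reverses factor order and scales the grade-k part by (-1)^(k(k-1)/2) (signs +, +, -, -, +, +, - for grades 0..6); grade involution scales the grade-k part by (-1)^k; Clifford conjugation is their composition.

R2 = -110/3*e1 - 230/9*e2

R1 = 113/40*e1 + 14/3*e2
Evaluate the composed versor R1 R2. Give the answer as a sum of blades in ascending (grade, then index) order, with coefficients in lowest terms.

Distribute over the terms of R1 (each basis-blade product reordered to ascending indices, repeated generators contracted through their squares):
(113/40*e1) R2 = -1243/12 - 2599/36*e12
(14/3*e2) R2 = 3220/27 + 1540/9*e12
Summing the partial products and collecting blades:
Answer: 1693/108 + 1187/12*e12


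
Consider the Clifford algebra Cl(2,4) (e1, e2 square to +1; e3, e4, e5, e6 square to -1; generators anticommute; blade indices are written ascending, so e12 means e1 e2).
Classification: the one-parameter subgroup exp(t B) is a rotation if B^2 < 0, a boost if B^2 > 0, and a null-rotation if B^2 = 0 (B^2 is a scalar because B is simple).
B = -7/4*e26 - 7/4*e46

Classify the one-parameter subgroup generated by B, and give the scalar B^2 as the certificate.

B^2 term by term: the squares give (-7/4)^2*(e26)^2 + (-7/4)^2*(e46)^2 = 49/16*(+1) + 49/16*(-1) = 0 (each basis 2-blade squares to minus the product of its generators' squares); cross terms between blades sharing an index anticommute and cancel. So B^2 = 0.
Answer: null-rotation, certificate B^2 = 0. Key observation: B^2 = 0 is a conjugation invariant, so its sign decides the class regardless of the surface form of B.


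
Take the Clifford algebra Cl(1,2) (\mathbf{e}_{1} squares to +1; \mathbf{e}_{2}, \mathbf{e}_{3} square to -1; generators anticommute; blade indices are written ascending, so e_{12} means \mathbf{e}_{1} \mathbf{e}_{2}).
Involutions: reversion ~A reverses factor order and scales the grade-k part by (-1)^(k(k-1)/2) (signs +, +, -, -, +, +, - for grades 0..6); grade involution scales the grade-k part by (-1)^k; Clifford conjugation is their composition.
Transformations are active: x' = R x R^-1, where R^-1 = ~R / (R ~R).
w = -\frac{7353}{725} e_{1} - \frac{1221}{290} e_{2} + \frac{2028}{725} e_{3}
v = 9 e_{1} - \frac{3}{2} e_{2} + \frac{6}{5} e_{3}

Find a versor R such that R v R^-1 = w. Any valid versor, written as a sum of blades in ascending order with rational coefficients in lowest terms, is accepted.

Take R = v + w = -\frac{828}{725} e_{1} - \frac{828}{145} e_{2} + \frac{2898}{725} e_{3}. Because q(v) = q(w) = \frac{7731}{100}, conjugation by R sends v exactly to w.
Answer: -\frac{828}{725} e_{1} - \frac{828}{145} e_{2} + \frac{2898}{725} e_{3}


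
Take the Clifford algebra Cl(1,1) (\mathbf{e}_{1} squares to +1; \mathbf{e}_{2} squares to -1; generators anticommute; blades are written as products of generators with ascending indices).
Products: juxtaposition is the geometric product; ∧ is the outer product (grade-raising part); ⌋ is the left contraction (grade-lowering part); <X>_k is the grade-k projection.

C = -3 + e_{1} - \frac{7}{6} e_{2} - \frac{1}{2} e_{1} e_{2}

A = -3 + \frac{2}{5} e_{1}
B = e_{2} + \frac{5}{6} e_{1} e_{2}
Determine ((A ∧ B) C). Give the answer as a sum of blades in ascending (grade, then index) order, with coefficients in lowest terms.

step 1: -3 e_{2} - \frac{21}{10} e_{1} e_{2}
step 2: -\frac{49}{20} - \frac{19}{20} e_{1} + \frac{111}{10} e_{2} + \frac{93}{10} e_{1} e_{2}
Answer: -\frac{49}{20} - \frac{19}{20} e_{1} + \frac{111}{10} e_{2} + \frac{93}{10} e_{1} e_{2}


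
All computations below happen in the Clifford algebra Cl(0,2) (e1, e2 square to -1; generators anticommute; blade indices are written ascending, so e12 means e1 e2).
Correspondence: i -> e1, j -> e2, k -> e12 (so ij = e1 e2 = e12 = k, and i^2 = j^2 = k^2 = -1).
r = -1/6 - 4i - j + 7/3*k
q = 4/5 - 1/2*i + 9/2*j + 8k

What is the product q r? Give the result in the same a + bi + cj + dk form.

In blades: q = 4/5 - 1/2*e1 + 9/2*e2 + 8*e12, r = -1/6 - 4*e1 - e2 + 7/3*e12.
Distribute q over r term by term (generator squares from the signature, products reordered to ascending indices): (4/5)*r = -2/15 - 16/5*e1 - 4/5*e2 + 28/15*e12; (-1/2*e1)*r = -2 + 1/12*e1 + 7/6*e2 + 1/2*e12; (9/2*e2)*r = 9/2 + 21/2*e1 - 3/4*e2 + 18*e12; (8*e12)*r = -56/3 + 8*e1 - 32*e2 - 4/3*e12.
Sum: -163/10 + 923/60*e1 - 1943/60*e2 + 571/30*e12; translating back through the correspondence:
Answer: -163/10 + 923/60*i - 1943/60*j + 571/30*k


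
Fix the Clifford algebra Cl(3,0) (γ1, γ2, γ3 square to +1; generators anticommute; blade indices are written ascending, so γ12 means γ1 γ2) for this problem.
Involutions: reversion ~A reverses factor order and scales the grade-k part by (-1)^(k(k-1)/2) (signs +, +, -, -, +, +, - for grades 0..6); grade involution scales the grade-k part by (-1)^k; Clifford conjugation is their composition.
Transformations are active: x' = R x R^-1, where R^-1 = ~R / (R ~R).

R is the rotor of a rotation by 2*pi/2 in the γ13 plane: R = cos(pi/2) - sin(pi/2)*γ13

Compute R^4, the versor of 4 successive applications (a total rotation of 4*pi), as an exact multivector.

Half-angle bookkeeping: 4 applications in γ13 add up to rotor phase 4*pi/2 = 2*pi, so R^4 = cos(2*pi) - sin(2*pi)*γ13.
cos(2*pi) = 1 and sin(2*pi) = 0, so R^4 = 1. The total rotation 4*pi is 2 full turns, so every vector returns to itself, yet the rotor is +1, back on the identity sheet (an even number of 2*pi turns).
Answer: 1


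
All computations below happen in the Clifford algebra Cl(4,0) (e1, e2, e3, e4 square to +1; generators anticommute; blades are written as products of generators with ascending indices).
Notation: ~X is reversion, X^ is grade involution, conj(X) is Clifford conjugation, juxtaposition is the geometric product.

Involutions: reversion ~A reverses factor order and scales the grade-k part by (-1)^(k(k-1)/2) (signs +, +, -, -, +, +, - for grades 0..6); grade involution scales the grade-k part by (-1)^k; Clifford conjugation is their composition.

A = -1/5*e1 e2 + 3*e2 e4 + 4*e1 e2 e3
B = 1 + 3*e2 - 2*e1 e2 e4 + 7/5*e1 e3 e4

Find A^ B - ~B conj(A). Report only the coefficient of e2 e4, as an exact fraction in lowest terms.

first term: 27/5*e1 - 47/5*e4 - 1/5*e1 e2 + 12*e1 e3 - 13/5*e2 e4 - 8*e3 e4 - 41/5*e1 e2 e3 + 7/25*e2 e3 e4
second term: 27/5*e1 - 47/5*e4 + 1/5*e1 e2 - 12*e1 e3 + 13/5*e2 e4 + 8*e3 e4 + 41/5*e1 e2 e3 - 7/25*e2 e3 e4
Answer: -26/5


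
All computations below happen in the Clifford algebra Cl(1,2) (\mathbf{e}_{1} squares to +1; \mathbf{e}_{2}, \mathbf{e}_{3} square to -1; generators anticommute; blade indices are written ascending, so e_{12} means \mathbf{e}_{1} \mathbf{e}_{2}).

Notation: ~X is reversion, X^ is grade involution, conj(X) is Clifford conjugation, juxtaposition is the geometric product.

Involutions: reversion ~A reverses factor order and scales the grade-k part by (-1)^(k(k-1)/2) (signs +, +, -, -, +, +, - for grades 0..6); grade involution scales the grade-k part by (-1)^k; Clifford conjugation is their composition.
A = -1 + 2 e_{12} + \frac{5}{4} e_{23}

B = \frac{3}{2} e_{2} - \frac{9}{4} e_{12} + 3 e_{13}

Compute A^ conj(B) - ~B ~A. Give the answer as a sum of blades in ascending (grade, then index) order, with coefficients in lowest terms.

first term: \frac{9}{2} + 3 e_{1} + \frac{3}{2} e_{2} - \frac{15}{8} e_{3} + \frac{3}{2} e_{12} + \frac{93}{16} e_{13} + 6 e_{23}
second term: -\frac{9}{2} - 3 e_{1} - \frac{3}{2} e_{2} + \frac{15}{8} e_{3} + \frac{3}{2} e_{12} + \frac{93}{16} e_{13} + 6 e_{23}
Answer: 9 + 6 e_{1} + 3 e_{2} - \frac{15}{4} e_{3}


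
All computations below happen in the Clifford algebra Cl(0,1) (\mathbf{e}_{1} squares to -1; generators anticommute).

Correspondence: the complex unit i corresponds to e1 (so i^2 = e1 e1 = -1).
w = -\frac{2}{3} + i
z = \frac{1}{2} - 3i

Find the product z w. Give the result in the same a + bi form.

In blades: z = \frac{1}{2} - 3 e_{1}, w = -\frac{2}{3} + e_{1}.
Distribute z over w term by term (generator squares from the signature, products reordered to ascending indices): (\frac{1}{2})*w = -\frac{1}{3} + \frac{1}{2} e_{1}; (-3 e_{1})*w = 3 + 2 e_{1}.
Sum: \frac{8}{3} + \frac{5}{2} e_{1}; translating back through the correspondence:
Answer: \frac{8}{3} + \frac{5}{2}i


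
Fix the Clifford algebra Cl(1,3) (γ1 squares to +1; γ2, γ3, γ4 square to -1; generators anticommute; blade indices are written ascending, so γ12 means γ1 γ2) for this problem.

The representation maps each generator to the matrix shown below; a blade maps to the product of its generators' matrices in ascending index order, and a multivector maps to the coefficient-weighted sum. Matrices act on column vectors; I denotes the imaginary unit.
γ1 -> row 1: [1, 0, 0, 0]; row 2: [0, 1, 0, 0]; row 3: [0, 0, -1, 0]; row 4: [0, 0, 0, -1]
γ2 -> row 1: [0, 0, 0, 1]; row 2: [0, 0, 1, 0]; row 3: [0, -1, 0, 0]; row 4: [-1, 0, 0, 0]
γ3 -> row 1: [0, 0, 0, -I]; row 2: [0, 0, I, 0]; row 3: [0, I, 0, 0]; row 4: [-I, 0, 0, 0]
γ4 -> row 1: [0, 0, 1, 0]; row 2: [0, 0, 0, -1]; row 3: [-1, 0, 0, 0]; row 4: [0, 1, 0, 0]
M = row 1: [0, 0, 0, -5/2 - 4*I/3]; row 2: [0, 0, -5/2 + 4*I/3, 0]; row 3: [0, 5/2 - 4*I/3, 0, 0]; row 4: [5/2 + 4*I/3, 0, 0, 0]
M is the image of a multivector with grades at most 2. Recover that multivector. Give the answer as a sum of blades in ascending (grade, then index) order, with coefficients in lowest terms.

Method: the blade images are trace-orthogonal — tr(rho(e_A) rho(e_B)^-1) = 4 if A = B and 0 otherwise — and rho(e_A)^-1 = (e_A)^2 * rho(e_A) with (e_A)^2 = +1 or -1, so the coefficient of e_A in the preimage is (e_A)^2 * tr(M rho(e_A))/4.
Nonzero projections over blades of grade <= 2: γ2: (γ2)^2 = -1, tr(M rho(γ2)) = 10, coefficient -5/2; γ13: (γ13)^2 = +1, tr(M rho(γ13)) = 16/3, coefficient 4/3. Every other blade of grade <= 2 projects to 0.
Answer: -5/2*γ2 + 4/3*γ13


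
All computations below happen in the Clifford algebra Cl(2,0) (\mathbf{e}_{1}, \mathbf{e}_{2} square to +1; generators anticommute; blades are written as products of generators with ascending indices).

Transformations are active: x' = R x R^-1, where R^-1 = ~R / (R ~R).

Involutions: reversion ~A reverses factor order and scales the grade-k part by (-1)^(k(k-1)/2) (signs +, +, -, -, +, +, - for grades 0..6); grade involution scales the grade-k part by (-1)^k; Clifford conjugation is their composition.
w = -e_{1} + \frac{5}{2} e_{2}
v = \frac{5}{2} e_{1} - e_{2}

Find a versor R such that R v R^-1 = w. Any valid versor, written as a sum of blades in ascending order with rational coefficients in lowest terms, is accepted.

Reasoning: v^2 = w^2 = \frac{29}{4} since conjugation preserves the quadratic form; R = v + w = \frac{3}{2} e_{1} + \frac{3}{2} e_{2} is then valid when invertible, keeping its own part and reversing (v - w)/2.
Answer: \frac{3}{2} e_{1} + \frac{3}{2} e_{2}


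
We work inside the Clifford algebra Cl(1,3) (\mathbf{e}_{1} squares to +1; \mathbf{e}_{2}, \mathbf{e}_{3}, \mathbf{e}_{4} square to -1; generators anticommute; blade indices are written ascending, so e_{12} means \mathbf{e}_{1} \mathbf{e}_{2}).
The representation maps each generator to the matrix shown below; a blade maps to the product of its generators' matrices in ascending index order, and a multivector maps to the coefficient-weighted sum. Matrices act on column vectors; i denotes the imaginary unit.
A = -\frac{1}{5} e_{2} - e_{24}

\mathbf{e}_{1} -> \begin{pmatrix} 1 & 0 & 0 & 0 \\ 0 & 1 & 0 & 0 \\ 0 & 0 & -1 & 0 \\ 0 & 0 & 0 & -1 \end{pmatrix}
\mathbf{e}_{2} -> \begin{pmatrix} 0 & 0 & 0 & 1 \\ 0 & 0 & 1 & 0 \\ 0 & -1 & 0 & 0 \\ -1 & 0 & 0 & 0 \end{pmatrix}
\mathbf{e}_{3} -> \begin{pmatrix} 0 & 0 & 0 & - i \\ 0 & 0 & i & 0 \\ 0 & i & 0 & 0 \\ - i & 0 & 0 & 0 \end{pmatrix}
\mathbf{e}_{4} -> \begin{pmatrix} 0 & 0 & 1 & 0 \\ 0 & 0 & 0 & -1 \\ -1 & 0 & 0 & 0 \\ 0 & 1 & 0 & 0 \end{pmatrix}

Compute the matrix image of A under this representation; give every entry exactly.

Bivector images (products of the table entries): rho(e_{24}) = rho(\mathbf{e}_{2})rho(\mathbf{e}_{4}) = \begin{pmatrix} 0 & 1 & 0 & 0 \\ -1 & 0 & 0 & 0 \\ 0 & 0 & 0 & 1 \\ 0 & 0 & -1 & 0 \end{pmatrix}.
M = (-\frac{1}{5})*rho(e_{2}) + (-1)*rho(e_{24}), summed entrywise:
Answer: \begin{pmatrix} 0 & -1 & 0 & - \frac{1}{5} \\ 1 & 0 & - \frac{1}{5} & 0 \\ 0 & \frac{1}{5} & 0 & -1 \\ \frac{1}{5} & 0 & 1 & 0 \end{pmatrix}


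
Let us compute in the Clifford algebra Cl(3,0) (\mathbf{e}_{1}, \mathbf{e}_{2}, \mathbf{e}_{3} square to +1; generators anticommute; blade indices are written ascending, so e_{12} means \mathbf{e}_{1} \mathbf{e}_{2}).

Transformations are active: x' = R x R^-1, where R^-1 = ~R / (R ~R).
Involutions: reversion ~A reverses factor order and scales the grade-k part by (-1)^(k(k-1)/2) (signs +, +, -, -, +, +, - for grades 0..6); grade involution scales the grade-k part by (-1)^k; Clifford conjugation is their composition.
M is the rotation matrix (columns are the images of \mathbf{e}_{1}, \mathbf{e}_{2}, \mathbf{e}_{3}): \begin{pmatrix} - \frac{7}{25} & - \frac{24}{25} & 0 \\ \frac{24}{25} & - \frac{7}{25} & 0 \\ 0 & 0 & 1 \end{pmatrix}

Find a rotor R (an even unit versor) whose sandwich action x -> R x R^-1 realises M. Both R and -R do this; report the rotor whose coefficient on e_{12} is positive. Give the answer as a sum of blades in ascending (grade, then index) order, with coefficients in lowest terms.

Method: write R = a + b12*e_{12} + b13*e_{13} + b23*e_{23} with a^2 + b12^2 + b13^2 + b23^2 = 1 (so R^-1 = ~R). Expanding the columns R e_j ~R gives tr M = 4a^2 - 1 and, from the antisymmetric part, M21 - M12 = -4a*b12, M13 - M31 = 4a*b13, M32 - M23 = -4a*b23.
Here tr M = \frac{11}{25}, so a^2 = (1 + tr M)/4 = \frac{9}{25} and a = ±\frac{3}{5}. Taking a = \frac{3}{5}: M21 - M12 = \frac{48}{25}, M13 - M31 = 0, M32 - M23 = 0, giving b12 = -\frac{4}{5}, b13 = 0, b23 = 0, i.e. R = \frac{3}{5} - \frac{4}{5} e_{12}.
Its e_{12} coefficient is negative, so report the other preimage -R.
Answer: -\frac{3}{5} + \frac{4}{5} e_{12}. Why the constraint matters: R and -R act identically through the sandwich — M has trace \frac{11}{25} either way — so only the sign condition on e_{12} picks one of the two preimages.


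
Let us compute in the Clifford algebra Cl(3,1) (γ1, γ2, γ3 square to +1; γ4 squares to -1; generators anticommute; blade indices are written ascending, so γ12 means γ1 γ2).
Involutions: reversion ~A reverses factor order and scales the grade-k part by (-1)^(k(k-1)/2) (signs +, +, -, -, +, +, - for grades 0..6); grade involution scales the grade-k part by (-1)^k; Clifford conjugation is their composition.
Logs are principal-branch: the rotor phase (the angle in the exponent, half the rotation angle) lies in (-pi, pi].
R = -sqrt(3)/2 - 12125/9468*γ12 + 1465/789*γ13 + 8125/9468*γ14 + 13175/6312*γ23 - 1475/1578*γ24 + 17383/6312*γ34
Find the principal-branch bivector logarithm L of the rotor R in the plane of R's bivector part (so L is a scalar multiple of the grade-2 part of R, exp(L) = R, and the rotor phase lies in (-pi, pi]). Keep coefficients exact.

The scalar part of R is -sqrt(3)/2, which fixes the principal-branch rotor phase; the unit plane is then the bivector part divided by the sine of that phase, and L is that plane scaled by the phase.
Concretely: cos(phase) = -sqrt(3)/2 gives phase = ±5*pi/6, and since phase/sin(phase) is even the sign is immaterial: L = (phase/sin(phase)) * <R>_2 = (5*pi/3) * <R>_2.
Answer: -60625*pi/28404*γ12 + 7325*pi/2367*γ13 + 40625*pi/28404*γ14 + 65875*pi/18936*γ23 - 7375*pi/4734*γ24 + 86915*pi/18936*γ34


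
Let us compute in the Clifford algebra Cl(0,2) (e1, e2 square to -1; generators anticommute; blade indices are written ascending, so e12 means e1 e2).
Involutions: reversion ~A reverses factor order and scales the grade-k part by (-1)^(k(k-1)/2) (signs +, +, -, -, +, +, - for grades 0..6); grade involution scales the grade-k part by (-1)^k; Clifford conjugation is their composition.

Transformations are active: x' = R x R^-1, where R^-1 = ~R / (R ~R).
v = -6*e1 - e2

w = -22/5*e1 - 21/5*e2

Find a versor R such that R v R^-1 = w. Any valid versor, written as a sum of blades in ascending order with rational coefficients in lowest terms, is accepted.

R = v + w = -52/5*e1 - 26/5*e2 works: the equal norms (-37) guarantee its sandwich swaps v into w.
Answer: -52/5*e1 - 26/5*e2


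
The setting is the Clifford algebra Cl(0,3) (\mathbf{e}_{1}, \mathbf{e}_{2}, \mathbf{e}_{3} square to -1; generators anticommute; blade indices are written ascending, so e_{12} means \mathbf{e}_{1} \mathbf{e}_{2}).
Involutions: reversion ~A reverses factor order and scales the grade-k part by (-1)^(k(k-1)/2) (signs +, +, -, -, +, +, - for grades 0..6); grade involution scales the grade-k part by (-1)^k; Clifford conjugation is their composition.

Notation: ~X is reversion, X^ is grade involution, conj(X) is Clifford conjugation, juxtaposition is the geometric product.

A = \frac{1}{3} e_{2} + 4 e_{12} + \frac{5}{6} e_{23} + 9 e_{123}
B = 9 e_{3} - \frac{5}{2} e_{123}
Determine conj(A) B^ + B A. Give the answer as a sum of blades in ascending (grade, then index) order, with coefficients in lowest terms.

first term: \frac{45}{2} + \frac{25}{12} e_{1} - \frac{15}{2} e_{2} + 10 e_{3} + 81 e_{12} - \frac{5}{6} e_{13} + 3 e_{23} + 36 e_{123}
second term: -\frac{45}{2} + \frac{25}{12} e_{1} + \frac{15}{2} e_{2} + 10 e_{3} - 81 e_{12} - \frac{5}{6} e_{13} - 3 e_{23} + 36 e_{123}
Answer: \frac{25}{6} e_{1} + 20 e_{3} - \frac{5}{3} e_{13} + 72 e_{123}


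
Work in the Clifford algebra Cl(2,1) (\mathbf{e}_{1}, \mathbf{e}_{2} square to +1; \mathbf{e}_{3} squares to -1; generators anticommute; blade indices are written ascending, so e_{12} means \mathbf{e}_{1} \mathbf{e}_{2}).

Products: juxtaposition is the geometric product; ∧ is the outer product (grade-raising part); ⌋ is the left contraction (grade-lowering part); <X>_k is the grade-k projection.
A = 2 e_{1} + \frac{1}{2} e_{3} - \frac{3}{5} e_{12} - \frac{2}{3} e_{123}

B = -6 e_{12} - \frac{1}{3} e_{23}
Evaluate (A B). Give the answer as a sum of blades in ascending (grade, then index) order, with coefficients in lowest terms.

step 1: -\frac{18}{5} + \frac{2}{9} e_{1} - \frac{73}{6} e_{2} - 4 e_{3} + \frac{1}{5} e_{13} - \frac{11}{3} e_{123}
Answer: -\frac{18}{5} + \frac{2}{9} e_{1} - \frac{73}{6} e_{2} - 4 e_{3} + \frac{1}{5} e_{13} - \frac{11}{3} e_{123}


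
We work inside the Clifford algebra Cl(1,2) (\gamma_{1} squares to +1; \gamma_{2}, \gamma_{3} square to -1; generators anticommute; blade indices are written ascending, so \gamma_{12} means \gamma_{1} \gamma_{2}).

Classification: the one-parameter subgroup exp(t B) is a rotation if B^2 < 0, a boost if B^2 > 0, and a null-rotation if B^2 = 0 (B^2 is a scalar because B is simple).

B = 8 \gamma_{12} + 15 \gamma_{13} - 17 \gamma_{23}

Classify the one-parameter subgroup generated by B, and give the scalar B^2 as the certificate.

B^2 term by term: the squares give (8)^2*(\gamma_{12})^2 + (15)^2*(\gamma_{13})^2 + (-17)^2*(\gamma_{23})^2 = 64*(+1) + 225*(+1) + 289*(-1) = 0 (each basis 2-blade squares to minus the product of its generators' squares); cross terms between blades sharing an index anticommute and cancel. So B^2 = 0.
Answer: null-rotation, certificate B^2 = 0. The invariant at work: B^2 = 0 is unchanged by conjugation, hence its sign classifies the subgroup whatever basis B is written in.


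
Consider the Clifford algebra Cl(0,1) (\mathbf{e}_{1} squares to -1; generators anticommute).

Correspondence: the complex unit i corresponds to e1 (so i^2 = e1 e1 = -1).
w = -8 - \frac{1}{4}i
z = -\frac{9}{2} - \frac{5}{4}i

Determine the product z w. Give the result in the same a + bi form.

In blades: z = -\frac{9}{2} - \frac{5}{4} e_{1}, w = -8 - \frac{1}{4} e_{1}.
Distribute z over w term by term (generator squares from the signature, products reordered to ascending indices): (-\frac{9}{2})*w = 36 + \frac{9}{8} e_{1}; (-\frac{5}{4} e_{1})*w = -\frac{5}{16} + 10 e_{1}.
Sum: \frac{571}{16} + \frac{89}{8} e_{1}; translating back through the correspondence:
Answer: \frac{571}{16} + \frac{89}{8}i


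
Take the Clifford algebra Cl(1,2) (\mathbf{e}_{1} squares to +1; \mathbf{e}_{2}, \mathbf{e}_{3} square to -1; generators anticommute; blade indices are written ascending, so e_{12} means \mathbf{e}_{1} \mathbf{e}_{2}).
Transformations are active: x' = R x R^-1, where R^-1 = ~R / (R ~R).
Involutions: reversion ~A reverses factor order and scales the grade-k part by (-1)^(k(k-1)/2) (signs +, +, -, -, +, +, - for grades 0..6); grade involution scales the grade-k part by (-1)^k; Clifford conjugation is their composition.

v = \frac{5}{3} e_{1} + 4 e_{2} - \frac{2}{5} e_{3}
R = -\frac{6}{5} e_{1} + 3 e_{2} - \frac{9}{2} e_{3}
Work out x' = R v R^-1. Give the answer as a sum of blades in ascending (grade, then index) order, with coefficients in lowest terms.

~R = -\frac{6}{5} e_{1} + 3 e_{2} - \frac{9}{2} e_{3}, and R ~R = -\frac{2781}{100}, so R^-1 = ~R / (-\frac{2781}{100}).
R v = -\frac{79}{5} - \frac{49}{5} e_{12} + \frac{399}{50} e_{13} + \frac{84}{5} e_{23}
Answer: -\frac{2809}{927} e_{1} - \frac{548}{927} e_{2} - \frac{7282}{1545} e_{3}


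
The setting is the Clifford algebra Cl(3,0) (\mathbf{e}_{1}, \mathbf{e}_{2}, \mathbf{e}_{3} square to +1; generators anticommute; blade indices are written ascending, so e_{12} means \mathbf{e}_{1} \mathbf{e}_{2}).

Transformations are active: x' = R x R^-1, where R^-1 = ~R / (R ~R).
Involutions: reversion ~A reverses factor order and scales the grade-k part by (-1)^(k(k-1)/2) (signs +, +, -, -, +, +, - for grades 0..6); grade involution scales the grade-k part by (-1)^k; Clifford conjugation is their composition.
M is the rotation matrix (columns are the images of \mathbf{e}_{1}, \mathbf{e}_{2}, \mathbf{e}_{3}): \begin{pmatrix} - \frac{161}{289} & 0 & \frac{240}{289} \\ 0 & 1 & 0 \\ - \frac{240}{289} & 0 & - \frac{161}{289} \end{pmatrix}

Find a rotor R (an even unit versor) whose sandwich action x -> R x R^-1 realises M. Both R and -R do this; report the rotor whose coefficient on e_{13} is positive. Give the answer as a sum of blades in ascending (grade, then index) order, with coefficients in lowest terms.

Method: write R = a + b12*e_{12} + b13*e_{13} + b23*e_{23} with a^2 + b12^2 + b13^2 + b23^2 = 1 (so R^-1 = ~R). Expanding the columns R e_j ~R gives tr M = 4a^2 - 1 and, from the antisymmetric part, M21 - M12 = -4a*b12, M13 - M31 = 4a*b13, M32 - M23 = -4a*b23.
Here tr M = -\frac{33}{289}, so a^2 = (1 + tr M)/4 = \frac{64}{289} and a = ±\frac{8}{17}. Taking a = \frac{8}{17}: M21 - M12 = 0, M13 - M31 = \frac{480}{289}, M32 - M23 = 0, giving b12 = 0, b13 = \frac{15}{17}, b23 = 0, i.e. R = \frac{8}{17} + \frac{15}{17} e_{13}.
Its e_{13} coefficient is already positive.
Answer: \frac{8}{17} + \frac{15}{17} e_{13}. Why the constraint matters: R and -R act identically through the sandwich — M has trace -\frac{33}{289} either way — so only the sign condition on e_{13} picks one of the two preimages.


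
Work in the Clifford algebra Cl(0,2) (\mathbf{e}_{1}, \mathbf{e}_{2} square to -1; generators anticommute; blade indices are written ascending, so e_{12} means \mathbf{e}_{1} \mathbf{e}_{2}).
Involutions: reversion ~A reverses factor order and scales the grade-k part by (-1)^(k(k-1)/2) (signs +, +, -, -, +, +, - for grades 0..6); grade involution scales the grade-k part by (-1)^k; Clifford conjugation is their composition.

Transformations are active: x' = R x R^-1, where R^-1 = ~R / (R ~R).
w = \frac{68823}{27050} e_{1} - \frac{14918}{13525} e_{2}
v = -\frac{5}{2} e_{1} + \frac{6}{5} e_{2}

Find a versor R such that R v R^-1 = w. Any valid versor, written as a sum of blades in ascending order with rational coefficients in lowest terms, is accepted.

Since q(v) = q(w) = -\frac{769}{100}, the sum R = v + w = \frac{599}{13525} e_{1} + \frac{1312}{13525} e_{2} does the job whenever invertible.
Answer: \frac{599}{13525} e_{1} + \frac{1312}{13525} e_{2}


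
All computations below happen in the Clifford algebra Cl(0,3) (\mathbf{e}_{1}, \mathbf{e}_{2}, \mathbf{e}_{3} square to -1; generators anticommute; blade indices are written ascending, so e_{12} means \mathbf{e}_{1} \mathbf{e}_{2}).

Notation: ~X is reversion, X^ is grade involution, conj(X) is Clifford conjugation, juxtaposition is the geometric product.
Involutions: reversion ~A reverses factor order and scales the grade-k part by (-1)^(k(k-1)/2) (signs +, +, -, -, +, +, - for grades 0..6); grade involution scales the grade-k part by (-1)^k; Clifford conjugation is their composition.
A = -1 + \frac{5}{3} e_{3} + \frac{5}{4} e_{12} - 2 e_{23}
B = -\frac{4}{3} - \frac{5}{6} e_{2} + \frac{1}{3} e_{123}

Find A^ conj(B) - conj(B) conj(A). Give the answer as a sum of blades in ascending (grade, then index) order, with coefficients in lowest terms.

first term: \frac{4}{3} - \frac{3}{8} e_{1} - \frac{5}{6} e_{2} + \frac{5}{36} e_{3} - \frac{10}{9} e_{12} + \frac{73}{18} e_{23} - \frac{1}{3} e_{123}
second term: \frac{4}{3} - \frac{41}{24} e_{1} - \frac{5}{6} e_{2} + \frac{35}{36} e_{3} + \frac{20}{9} e_{12} - \frac{73}{18} e_{23} - \frac{1}{3} e_{123}
Answer: \frac{4}{3} e_{1} - \frac{5}{6} e_{3} - \frac{10}{3} e_{12} + \frac{73}{9} e_{23}


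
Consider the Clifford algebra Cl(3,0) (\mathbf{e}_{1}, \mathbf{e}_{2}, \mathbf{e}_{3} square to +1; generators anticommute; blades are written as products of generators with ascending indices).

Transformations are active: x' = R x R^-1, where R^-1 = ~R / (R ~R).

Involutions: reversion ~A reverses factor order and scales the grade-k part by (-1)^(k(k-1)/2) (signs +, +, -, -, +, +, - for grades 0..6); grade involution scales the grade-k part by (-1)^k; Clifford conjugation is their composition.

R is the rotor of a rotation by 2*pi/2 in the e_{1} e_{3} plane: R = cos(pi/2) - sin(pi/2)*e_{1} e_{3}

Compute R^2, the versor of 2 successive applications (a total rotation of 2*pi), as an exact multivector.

Half-angle bookkeeping: 2 applications in e_{1} e_{3} add up to rotor phase 2*pi/2 = \pi, so R^2 = cos(\pi) - sin(\pi)*e_{1} e_{3}.
cos(\pi) = -1 and sin(\pi) = 0, so R^2 = -1. The total rotation 2*pi is 1 full turn, so every vector returns to itself, yet the rotor is -1, on the OTHER sheet of the double cover (an odd number of 2*pi turns).
Answer: -1


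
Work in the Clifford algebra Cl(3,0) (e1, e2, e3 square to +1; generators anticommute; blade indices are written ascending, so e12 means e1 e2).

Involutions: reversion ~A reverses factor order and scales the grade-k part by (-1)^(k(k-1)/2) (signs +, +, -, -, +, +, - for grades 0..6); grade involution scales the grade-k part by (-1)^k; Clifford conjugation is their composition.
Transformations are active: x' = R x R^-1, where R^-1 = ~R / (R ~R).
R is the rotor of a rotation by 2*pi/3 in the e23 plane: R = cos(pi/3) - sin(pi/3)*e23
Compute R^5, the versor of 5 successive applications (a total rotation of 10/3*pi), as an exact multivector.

Because a rotor carries half the rotation angle, composing 5 copies of this e23-plane rotor multiplies the phase: 5*(pi/3) = 5*pi/3, hence R^5 = cos(5*pi/3) - sin(5*pi/3)*e23.
cos(5*pi/3) = 1/2 and sin(5*pi/3) = -sqrt(3)/2, so R^5 = 1/2 + sqrt(3)/2*e23. The net rotation is 4/3*pi (after discarding 1 full turn, each of which contributes a factor -1 to the rotor); the rotor keeps the half-angle phase exactly.
Answer: 1/2 + sqrt(3)/2*e23


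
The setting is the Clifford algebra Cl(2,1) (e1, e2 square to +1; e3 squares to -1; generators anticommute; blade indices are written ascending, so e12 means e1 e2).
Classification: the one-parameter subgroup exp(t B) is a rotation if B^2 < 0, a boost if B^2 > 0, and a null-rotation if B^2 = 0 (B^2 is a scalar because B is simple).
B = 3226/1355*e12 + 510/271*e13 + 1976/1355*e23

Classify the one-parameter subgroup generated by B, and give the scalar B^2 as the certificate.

B^2 term by term: the squares give (3226/1355)^2*(e12)^2 + (510/271)^2*(e13)^2 + (1976/1355)^2*(e23)^2 = 10407076/1836025*(-1) + 260100/73441*(+1) + 3904576/1836025*(+1) = 0 (each basis 2-blade squares to minus the product of its generators' squares); cross terms between blades sharing an index anticommute and cancel. So B^2 = 0.
Answer: null-rotation, certificate B^2 = 0. The invariant at work: B^2 = 0 is unchanged by conjugation, hence its sign classifies the subgroup whatever basis B is written in.


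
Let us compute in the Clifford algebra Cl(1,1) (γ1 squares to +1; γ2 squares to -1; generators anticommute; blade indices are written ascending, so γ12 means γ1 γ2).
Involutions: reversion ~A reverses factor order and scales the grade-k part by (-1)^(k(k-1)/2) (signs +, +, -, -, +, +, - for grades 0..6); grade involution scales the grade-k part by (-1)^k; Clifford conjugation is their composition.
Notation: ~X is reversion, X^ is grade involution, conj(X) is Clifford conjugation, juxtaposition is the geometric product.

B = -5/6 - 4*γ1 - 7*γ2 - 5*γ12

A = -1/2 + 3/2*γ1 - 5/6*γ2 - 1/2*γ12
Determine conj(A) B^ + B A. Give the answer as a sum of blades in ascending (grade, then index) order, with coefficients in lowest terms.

first term: -167/12 - 101/12*γ1 + 47/36*γ2 - 47/4*γ12
second term: -107/12 + 1/12*γ1 + 493/36*γ2 + 67/4*γ12
Answer: -137/6 - 25/3*γ1 + 15*γ2 + 5*γ12


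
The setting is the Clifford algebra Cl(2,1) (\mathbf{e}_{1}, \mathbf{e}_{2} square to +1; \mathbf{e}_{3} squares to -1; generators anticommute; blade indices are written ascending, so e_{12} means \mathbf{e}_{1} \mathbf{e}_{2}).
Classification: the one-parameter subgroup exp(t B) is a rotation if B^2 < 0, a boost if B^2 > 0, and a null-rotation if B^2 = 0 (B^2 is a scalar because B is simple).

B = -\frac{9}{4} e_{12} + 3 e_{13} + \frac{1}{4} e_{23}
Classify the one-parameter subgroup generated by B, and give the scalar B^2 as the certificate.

B^2 term by term: the squares give (-\frac{9}{4})^2*(e_{12})^2 + (3)^2*(e_{13})^2 + (\frac{1}{4})^2*(e_{23})^2 = \frac{81}{16}*(-1) + 9*(+1) + \frac{1}{16}*(+1) = 4 (each basis 2-blade squares to minus the product of its generators' squares); cross terms between blades sharing an index anticommute and cancel. So B^2 = 4.
Answer: boost, certificate B^2 = 4. The invariant at work: B^2 = 4 is unchanged by conjugation, hence its sign classifies the subgroup whatever basis B is written in.


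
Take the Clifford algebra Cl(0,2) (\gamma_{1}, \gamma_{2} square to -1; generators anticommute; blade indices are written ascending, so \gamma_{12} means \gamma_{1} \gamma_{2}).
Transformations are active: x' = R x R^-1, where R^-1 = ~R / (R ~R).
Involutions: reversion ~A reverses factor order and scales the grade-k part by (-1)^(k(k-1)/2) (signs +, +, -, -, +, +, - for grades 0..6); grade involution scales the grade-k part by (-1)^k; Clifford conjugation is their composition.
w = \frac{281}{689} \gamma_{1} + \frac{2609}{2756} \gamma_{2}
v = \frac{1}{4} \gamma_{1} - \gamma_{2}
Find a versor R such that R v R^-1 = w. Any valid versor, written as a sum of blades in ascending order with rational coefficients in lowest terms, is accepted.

Take R = v + w = \frac{1813}{2756} \gamma_{1} - \frac{147}{2756} \gamma_{2}. Because q(v) = q(w) = -\frac{17}{16}, conjugation by R sends v exactly to w.
Answer: \frac{1813}{2756} \gamma_{1} - \frac{147}{2756} \gamma_{2}


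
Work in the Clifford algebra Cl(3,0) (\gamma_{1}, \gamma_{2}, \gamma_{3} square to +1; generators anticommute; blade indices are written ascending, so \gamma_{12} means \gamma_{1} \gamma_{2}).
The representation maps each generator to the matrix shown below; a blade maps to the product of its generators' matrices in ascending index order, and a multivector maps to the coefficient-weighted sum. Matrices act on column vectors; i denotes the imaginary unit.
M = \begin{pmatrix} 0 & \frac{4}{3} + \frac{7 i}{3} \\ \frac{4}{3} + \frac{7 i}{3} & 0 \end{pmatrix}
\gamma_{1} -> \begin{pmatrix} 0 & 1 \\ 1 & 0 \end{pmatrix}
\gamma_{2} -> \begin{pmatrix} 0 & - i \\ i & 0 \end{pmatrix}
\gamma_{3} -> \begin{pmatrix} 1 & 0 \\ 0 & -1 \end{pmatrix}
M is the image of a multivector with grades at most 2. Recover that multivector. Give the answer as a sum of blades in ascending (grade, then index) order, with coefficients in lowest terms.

Method: 1, rho(\gamma_{1}), rho(\gamma_{2}), rho(\gamma_{3}) form a trace-orthogonal basis of the 2x2 complex matrices (tr(X Y) = 2 if X = Y, else 0), so M = m0*1 + m1*rho(\gamma_{1}) + m2*rho(\gamma_{2}) + m3*rho(\gamma_{3}) with m0 = tr(M)/2 = 0, m1 = tr(M rho(\gamma_{1}))/2 = \frac{4}{3} + \frac{7 i}{3}, m2 = tr(M rho(\gamma_{2}))/2 = 0, m3 = tr(M rho(\gamma_{3}))/2 = 0.
Multiplying table entries, the bivector images are rho(\gamma_{12}) = i*rho(\gamma_{3}), rho(\gamma_{13}) = -i*rho(\gamma_{2}), rho(\gamma_{23}) = i*rho(\gamma_{1}); with real blade coefficients the real parts of m0..m3 are the coefficients of 1, \gamma_{1}, \gamma_{2}, \gamma_{3} and the imaginary parts give the bivectors (\gamma_{23}: Im m1, \gamma_{13}: -Im m2, \gamma_{12}: Im m3).
Answer: \frac{4}{3} \gamma_{1} + \frac{7}{3} \gamma_{23}


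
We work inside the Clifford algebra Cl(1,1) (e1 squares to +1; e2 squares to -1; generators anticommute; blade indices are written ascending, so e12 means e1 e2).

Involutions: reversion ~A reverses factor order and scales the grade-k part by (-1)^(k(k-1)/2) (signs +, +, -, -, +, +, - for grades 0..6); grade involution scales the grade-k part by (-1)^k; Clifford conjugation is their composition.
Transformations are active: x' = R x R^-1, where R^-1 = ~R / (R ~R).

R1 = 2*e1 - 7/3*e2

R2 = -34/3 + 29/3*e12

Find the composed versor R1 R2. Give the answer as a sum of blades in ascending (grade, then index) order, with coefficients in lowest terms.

Distribute over the terms of R1 (each basis-blade product reordered to ascending indices, repeated generators contracted through their squares):
(2*e1) R2 = -68/3*e1 + 58/3*e2
(-7/3*e2) R2 = -203/9*e1 + 238/9*e2
Summing the partial products and collecting blades:
Answer: -407/9*e1 + 412/9*e2


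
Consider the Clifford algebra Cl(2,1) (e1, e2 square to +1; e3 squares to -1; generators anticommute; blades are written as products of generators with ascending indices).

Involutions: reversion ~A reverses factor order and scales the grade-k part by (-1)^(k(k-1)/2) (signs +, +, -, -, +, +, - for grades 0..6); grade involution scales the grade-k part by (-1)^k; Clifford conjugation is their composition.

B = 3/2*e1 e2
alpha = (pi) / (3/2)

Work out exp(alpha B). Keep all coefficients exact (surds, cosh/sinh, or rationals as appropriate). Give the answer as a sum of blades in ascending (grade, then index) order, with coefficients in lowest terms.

B^2 = (3/2)^2*(e1 e2)^2 = 9/4*(-1) = -9/4 (a basis 2-blade squares to minus the product of its generators' squares).
B^2 = -9/4 — B^2 < 0, so the exponential closes trigonometrically: l = 3/2, alpha*l = pi, so exp(alpha B) = cos(pi) + (sin(pi)/(3/2))*B = -1 + (0)*B.
Answer: -1
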